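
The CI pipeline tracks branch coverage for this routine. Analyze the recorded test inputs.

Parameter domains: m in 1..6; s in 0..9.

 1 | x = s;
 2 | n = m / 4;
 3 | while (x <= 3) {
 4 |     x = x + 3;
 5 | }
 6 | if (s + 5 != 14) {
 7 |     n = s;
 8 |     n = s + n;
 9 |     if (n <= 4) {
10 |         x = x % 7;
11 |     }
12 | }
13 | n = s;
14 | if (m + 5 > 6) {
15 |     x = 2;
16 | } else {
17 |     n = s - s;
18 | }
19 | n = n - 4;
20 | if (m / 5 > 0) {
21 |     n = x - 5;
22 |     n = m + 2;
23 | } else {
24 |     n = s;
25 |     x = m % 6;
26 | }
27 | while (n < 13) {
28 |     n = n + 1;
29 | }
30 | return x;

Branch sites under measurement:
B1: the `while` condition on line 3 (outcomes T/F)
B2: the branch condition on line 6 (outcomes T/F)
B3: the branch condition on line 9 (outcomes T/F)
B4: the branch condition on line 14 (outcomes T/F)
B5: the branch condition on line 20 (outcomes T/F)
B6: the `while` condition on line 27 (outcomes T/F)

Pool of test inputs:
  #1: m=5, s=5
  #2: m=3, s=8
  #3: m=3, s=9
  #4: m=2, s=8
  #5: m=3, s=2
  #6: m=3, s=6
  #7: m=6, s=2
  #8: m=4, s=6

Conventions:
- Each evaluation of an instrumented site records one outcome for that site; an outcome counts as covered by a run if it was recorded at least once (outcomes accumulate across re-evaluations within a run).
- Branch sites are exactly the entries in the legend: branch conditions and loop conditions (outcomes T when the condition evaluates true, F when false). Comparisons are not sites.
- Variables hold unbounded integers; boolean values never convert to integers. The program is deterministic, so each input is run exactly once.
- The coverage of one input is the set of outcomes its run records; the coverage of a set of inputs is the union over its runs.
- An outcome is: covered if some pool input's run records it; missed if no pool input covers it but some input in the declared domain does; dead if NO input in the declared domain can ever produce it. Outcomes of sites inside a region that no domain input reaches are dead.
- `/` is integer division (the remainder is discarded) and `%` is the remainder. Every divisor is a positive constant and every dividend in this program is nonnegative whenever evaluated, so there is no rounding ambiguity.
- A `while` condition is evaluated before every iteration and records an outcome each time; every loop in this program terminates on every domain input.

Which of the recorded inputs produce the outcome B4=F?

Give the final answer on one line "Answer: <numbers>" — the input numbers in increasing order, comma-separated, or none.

input #1 (m=5, s=5): misses B4=F
input #2 (m=3, s=8): misses B4=F
input #3 (m=3, s=9): misses B4=F
input #4 (m=2, s=8): misses B4=F
input #5 (m=3, s=2): misses B4=F
input #6 (m=3, s=6): misses B4=F
input #7 (m=6, s=2): misses B4=F
input #8 (m=4, s=6): misses B4=F

Answer: none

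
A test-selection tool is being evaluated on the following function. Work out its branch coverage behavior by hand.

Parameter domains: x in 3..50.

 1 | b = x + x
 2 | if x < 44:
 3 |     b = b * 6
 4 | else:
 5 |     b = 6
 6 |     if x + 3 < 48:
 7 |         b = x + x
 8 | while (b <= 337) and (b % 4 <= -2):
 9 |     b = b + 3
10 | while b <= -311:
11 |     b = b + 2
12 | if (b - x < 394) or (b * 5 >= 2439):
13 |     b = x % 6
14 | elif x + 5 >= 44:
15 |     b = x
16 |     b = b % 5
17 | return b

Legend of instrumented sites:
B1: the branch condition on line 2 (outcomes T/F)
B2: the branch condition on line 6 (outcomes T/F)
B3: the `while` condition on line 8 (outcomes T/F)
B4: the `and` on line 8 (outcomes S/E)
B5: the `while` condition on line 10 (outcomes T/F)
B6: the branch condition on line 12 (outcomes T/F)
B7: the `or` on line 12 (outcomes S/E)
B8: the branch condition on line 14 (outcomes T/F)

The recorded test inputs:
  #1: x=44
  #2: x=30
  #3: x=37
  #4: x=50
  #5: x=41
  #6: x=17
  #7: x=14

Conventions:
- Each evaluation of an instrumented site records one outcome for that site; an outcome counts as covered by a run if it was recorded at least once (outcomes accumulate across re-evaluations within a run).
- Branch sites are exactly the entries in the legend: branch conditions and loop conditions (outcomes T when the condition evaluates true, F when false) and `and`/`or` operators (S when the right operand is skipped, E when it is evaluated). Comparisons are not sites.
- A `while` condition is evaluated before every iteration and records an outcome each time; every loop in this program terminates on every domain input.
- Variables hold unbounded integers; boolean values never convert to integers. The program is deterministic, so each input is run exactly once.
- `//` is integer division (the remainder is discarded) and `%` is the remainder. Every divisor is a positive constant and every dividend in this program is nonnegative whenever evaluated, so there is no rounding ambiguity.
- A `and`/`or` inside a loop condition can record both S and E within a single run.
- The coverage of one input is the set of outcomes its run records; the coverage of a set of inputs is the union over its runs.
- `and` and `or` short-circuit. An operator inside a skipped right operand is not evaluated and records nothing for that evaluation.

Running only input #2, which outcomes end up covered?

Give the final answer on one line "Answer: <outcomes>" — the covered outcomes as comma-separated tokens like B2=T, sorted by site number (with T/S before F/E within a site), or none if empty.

Running input #2 (x=30), event by event:
  B1->T, B4->S, B3->F, B5->F, B7->S, B6->T
as a set, this run covers: B1=T, B3=F, B4=S, B5=F, B6=T, B7=S

Answer: B1=T, B3=F, B4=S, B5=F, B6=T, B7=S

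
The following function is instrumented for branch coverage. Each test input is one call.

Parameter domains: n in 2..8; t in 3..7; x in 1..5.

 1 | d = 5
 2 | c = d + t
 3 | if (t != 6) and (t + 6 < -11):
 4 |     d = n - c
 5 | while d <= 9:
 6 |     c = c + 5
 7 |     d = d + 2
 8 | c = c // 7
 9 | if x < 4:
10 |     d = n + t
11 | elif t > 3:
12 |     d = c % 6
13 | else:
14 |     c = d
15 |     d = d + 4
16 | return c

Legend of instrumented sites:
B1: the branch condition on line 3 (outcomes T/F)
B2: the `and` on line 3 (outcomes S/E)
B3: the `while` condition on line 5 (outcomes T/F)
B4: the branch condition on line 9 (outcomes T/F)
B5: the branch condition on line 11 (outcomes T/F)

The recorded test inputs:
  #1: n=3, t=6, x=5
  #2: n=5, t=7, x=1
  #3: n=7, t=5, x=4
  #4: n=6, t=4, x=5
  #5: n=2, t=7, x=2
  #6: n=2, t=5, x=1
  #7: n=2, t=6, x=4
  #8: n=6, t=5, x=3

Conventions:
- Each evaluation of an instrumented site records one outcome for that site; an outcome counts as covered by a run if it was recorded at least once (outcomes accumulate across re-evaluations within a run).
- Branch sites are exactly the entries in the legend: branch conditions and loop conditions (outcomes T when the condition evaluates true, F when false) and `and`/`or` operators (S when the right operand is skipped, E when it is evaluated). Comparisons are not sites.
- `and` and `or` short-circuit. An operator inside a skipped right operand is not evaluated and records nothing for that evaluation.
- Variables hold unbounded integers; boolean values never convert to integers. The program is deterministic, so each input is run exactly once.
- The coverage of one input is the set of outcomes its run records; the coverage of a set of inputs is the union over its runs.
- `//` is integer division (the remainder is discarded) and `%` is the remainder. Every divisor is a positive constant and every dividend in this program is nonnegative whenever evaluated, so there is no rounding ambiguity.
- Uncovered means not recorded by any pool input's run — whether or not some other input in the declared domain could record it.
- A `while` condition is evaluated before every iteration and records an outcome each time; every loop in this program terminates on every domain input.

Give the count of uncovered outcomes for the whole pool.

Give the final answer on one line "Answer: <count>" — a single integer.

test 1 (n=3, t=6, x=5) fires B2->S, B1->F, B3->T, B3->T, B3->T, B3->F, B4->F, B5->T; hits B1=F, B2=S, B3=T, B3=F, B4=F, B5=T
test 2 (n=5, t=7, x=1) fires B2->E, B1->F, B3->T, B3->T, B3->T, B3->F, B4->T; hits B1=F, B2=E, B3=T, B3=F, B4=T
test 3 (n=7, t=5, x=4) fires B2->E, B1->F, B3->T, B3->T, B3->T, B3->F, B4->F, B5->T; hits B1=F, B2=E, B3=T, B3=F, B4=F, B5=T
test 4 (n=6, t=4, x=5) fires B2->E, B1->F, B3->T, B3->T, B3->T, B3->F, B4->F, B5->T; hits B1=F, B2=E, B3=T, B3=F, B4=F, B5=T
test 5 (n=2, t=7, x=2) fires B2->E, B1->F, B3->T, B3->T, B3->T, B3->F, B4->T; hits B1=F, B2=E, B3=T, B3=F, B4=T
test 6 (n=2, t=5, x=1) fires B2->E, B1->F, B3->T, B3->T, B3->T, B3->F, B4->T; hits B1=F, B2=E, B3=T, B3=F, B4=T
test 7 (n=2, t=6, x=4) fires B2->S, B1->F, B3->T, B3->T, B3->T, B3->F, B4->F, B5->T; hits B1=F, B2=S, B3=T, B3=F, B4=F, B5=T
test 8 (n=6, t=5, x=3) fires B2->E, B1->F, B3->T, B3->T, B3->T, B3->F, B4->T; hits B1=F, B2=E, B3=T, B3=F, B4=T
union over the pool: B1=F, B2=S, B2=E, B3=T, B3=F, B4=T, B4=F, B5=T
uncovered (2 of 10): B1=T, B5=F

Answer: 2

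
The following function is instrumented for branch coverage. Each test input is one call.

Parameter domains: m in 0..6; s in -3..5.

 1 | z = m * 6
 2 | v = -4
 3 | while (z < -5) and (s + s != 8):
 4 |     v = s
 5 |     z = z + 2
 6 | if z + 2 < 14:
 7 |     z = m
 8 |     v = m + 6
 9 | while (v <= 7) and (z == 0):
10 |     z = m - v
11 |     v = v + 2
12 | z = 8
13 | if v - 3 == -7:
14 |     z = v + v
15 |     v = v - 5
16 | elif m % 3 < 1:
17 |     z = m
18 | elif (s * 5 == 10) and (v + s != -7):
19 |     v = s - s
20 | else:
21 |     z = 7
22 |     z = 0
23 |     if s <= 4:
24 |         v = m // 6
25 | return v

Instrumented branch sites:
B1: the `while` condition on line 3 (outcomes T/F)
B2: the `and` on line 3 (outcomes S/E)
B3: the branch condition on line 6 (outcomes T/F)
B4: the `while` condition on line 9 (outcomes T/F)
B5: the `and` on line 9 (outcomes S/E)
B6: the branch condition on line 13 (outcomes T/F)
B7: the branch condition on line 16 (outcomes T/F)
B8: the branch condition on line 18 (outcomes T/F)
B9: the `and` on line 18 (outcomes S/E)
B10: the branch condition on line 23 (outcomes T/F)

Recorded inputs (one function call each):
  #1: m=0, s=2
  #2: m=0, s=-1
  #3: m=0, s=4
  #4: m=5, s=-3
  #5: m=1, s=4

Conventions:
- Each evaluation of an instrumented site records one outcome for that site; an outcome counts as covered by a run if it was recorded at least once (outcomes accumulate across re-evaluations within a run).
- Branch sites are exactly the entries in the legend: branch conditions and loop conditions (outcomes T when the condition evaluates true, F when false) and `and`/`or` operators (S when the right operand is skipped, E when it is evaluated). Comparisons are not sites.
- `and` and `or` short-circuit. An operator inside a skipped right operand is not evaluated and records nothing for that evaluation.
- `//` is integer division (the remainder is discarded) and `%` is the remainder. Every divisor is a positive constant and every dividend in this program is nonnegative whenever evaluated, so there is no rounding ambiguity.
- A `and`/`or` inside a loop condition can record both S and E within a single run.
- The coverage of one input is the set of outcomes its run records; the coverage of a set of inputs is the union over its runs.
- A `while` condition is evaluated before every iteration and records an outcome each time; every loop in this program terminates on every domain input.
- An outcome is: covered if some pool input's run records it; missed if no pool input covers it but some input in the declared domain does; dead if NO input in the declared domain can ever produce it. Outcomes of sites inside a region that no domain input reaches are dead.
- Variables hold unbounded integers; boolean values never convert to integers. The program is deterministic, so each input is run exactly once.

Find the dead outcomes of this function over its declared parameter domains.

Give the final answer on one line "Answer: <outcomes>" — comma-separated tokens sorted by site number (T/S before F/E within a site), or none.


exhaustive pass over the 63-input domain:
  B1=T: unreachable across the whole domain -> dead
  B2=E: unreachable across the whole domain -> dead
  reachable outcomes have witnesses, e.g. B1=F (e.g. m=0, s=-3), B2=S (e.g. m=0, s=-3), B3=T (e.g. m=0, s=-3), B3=F (e.g. m=2, s=-3)
Answer: B1=T, B2=E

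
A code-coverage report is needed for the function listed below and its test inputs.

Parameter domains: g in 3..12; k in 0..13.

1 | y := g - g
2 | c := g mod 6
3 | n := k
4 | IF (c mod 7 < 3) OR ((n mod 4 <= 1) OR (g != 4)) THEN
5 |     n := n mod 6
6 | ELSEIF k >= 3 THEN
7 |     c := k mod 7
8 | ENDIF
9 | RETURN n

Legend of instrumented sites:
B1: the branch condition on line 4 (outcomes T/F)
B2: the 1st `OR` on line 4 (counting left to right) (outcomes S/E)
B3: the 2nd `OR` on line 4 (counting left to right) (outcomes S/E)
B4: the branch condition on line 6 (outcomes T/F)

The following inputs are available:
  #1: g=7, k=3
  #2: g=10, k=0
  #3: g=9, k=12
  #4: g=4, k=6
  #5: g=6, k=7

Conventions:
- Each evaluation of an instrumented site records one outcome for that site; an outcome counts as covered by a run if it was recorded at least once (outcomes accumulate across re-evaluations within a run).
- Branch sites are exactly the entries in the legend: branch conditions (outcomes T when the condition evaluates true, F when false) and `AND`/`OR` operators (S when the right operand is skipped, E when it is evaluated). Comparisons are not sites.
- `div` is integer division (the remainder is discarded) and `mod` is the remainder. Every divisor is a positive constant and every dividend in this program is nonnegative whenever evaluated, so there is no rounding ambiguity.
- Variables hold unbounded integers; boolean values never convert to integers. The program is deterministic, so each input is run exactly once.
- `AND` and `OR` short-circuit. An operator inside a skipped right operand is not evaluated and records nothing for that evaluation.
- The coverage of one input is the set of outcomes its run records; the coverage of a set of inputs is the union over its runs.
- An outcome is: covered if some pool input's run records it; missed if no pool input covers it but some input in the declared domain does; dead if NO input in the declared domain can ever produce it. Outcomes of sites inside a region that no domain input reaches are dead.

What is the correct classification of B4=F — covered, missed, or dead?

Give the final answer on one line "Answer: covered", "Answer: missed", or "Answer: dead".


no pool input records B4=F
but domain input (g=4, k=2) does record it -> reachable, so missed
Answer: missed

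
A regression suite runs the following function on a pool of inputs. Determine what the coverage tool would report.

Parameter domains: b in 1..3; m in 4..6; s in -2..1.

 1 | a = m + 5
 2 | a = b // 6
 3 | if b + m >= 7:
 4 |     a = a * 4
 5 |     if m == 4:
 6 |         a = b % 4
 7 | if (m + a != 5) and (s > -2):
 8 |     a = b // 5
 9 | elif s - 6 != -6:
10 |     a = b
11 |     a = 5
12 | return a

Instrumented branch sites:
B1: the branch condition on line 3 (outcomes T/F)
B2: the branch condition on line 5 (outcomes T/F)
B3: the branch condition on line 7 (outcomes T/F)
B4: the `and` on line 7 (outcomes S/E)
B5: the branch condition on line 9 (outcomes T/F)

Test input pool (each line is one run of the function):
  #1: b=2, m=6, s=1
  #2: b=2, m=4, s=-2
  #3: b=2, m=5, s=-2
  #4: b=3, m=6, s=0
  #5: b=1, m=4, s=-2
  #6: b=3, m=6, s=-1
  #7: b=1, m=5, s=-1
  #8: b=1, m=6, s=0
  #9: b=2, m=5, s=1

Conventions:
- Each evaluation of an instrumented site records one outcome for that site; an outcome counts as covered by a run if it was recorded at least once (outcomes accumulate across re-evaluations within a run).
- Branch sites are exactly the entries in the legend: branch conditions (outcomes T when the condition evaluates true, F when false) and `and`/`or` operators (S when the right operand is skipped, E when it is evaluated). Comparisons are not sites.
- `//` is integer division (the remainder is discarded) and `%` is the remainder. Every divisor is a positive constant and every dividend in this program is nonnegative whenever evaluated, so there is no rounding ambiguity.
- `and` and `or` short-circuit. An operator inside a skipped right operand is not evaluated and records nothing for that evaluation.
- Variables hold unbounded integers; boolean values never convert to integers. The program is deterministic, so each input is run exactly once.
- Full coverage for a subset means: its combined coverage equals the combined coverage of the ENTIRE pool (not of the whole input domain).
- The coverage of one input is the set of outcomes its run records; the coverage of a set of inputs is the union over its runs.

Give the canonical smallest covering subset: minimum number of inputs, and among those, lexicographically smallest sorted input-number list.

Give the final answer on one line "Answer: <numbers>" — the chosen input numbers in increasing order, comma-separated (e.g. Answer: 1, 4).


input #1 (b=2, m=6, s=1): events B1->T, B2->F, B4->E, B3->T; covers B1=T, B2=F, B3=T, B4=E
input #2 (b=2, m=4, s=-2): events B1->F, B4->E, B3->F, B5->T; covers B1=F, B3=F, B4=E, B5=T
input #3 (b=2, m=5, s=-2): events B1->T, B2->F, B4->S, B3->F, B5->T; covers B1=T, B2=F, B3=F, B4=S, B5=T
input #4 (b=3, m=6, s=0): events B1->T, B2->F, B4->E, B3->T; covers B1=T, B2=F, B3=T, B4=E
input #5 (b=1, m=4, s=-2): events B1->F, B4->E, B3->F, B5->T; covers B1=F, B3=F, B4=E, B5=T
input #6 (b=3, m=6, s=-1): events B1->T, B2->F, B4->E, B3->T; covers B1=T, B2=F, B3=T, B4=E
input #7 (b=1, m=5, s=-1): events B1->F, B4->S, B3->F, B5->T; covers B1=F, B3=F, B4=S, B5=T
input #8 (b=1, m=6, s=0): events B1->T, B2->F, B4->E, B3->T; covers B1=T, B2=F, B3=T, B4=E
input #9 (b=2, m=5, s=1): events B1->T, B2->F, B4->S, B3->F, B5->T; covers B1=T, B2=F, B3=F, B4=S, B5=T
the full pool covers 8 outcomes: B1=T, B1=F, B2=F, B3=T, B3=F, B4=S, B4=E, B5=T
every size-1 subset falls short of the 8 outcomes (best: 5/8)
size 2: inputs {1, 7} cover all 8 outcomes, and no lexicographically smaller subset of this size does
Answer: 1, 7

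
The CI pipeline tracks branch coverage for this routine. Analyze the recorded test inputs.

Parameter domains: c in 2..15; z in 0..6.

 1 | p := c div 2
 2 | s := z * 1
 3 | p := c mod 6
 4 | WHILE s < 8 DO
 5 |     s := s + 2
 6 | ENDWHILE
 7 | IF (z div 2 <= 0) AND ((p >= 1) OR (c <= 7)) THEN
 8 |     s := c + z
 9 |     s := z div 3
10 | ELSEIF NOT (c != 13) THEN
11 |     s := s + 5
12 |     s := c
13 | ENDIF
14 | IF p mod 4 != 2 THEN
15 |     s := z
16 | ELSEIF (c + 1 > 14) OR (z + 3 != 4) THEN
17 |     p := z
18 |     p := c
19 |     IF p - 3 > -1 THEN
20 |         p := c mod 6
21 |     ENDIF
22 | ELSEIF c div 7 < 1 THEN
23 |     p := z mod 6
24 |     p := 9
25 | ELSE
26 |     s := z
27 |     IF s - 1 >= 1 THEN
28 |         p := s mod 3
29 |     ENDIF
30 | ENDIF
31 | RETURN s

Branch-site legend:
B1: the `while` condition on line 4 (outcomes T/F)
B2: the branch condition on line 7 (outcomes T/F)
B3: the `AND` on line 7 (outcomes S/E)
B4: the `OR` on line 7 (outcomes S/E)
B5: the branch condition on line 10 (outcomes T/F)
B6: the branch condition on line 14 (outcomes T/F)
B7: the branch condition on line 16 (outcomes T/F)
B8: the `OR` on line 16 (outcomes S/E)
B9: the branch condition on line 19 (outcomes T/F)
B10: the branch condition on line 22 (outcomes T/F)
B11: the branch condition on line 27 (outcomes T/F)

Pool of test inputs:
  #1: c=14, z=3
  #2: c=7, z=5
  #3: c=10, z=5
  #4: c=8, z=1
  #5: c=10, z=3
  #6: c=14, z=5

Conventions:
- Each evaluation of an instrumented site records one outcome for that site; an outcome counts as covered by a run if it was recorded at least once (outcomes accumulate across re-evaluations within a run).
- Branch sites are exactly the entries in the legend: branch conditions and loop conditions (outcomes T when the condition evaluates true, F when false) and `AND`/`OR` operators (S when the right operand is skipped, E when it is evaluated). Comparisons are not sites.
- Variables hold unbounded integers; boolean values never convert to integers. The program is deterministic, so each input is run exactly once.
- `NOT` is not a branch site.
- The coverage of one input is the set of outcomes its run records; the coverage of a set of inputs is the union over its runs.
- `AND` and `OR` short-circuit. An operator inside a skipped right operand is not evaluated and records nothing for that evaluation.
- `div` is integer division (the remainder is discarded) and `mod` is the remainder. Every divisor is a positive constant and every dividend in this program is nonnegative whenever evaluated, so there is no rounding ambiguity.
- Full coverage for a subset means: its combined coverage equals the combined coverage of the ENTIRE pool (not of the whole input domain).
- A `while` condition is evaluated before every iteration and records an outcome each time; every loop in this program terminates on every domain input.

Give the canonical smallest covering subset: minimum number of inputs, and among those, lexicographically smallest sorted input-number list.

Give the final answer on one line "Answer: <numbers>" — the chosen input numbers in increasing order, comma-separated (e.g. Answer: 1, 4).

input #1, c=14, z=3: events B1->T, B1->T, B1->T, B1->F, B3->S, B2->F, B5->F, B6->F, B8->S, B7->T, B9->T; outcomes B1=T, B1=F, B2=F, B3=S, B5=F, B6=F, B7=T, B8=S, B9=T
input #2, c=7, z=5: events B1->T, B1->T, B1->F, B3->S, B2->F, B5->F, B6->T; outcomes B1=T, B1=F, B2=F, B3=S, B5=F, B6=T
input #3, c=10, z=5: events B1->T, B1->T, B1->F, B3->S, B2->F, B5->F, B6->T; outcomes B1=T, B1=F, B2=F, B3=S, B5=F, B6=T
input #4, c=8, z=1: events B1->T, B1->T, B1->T, B1->T, B1->F, B3->E, B4->S, B2->T, B6->F, B8->E, B7->F, B10->F, B11->F; outcomes B1=T, B1=F, B2=T, B3=E, B4=S, B6=F, B7=F, B8=E, B10=F, B11=F
input #5, c=10, z=3: events B1->T, B1->T, B1->T, B1->F, B3->S, B2->F, B5->F, B6->T; outcomes B1=T, B1=F, B2=F, B3=S, B5=F, B6=T
input #6, c=14, z=5: events B1->T, B1->T, B1->F, B3->S, B2->F, B5->F, B6->F, B8->S, B7->T, B9->T; outcomes B1=T, B1=F, B2=F, B3=S, B5=F, B6=F, B7=T, B8=S, B9=T
union over all inputs: B1=T, B1=F, B2=T, B2=F, B3=S, B3=E, B4=S, B5=F, B6=T, B6=F, B7=T, B7=F, B8=S, B8=E, B9=T, B10=F, B11=F (17 outcomes)
checked all size-1 subsets: none covers 17 outcomes (max 10/17)
checked all size-2 subsets: none covers 17 outcomes (max 16/17)
size 3: inputs {1, 2, 4} cover all 17 outcomes, and no lexicographically smaller subset of this size does

Answer: 1, 2, 4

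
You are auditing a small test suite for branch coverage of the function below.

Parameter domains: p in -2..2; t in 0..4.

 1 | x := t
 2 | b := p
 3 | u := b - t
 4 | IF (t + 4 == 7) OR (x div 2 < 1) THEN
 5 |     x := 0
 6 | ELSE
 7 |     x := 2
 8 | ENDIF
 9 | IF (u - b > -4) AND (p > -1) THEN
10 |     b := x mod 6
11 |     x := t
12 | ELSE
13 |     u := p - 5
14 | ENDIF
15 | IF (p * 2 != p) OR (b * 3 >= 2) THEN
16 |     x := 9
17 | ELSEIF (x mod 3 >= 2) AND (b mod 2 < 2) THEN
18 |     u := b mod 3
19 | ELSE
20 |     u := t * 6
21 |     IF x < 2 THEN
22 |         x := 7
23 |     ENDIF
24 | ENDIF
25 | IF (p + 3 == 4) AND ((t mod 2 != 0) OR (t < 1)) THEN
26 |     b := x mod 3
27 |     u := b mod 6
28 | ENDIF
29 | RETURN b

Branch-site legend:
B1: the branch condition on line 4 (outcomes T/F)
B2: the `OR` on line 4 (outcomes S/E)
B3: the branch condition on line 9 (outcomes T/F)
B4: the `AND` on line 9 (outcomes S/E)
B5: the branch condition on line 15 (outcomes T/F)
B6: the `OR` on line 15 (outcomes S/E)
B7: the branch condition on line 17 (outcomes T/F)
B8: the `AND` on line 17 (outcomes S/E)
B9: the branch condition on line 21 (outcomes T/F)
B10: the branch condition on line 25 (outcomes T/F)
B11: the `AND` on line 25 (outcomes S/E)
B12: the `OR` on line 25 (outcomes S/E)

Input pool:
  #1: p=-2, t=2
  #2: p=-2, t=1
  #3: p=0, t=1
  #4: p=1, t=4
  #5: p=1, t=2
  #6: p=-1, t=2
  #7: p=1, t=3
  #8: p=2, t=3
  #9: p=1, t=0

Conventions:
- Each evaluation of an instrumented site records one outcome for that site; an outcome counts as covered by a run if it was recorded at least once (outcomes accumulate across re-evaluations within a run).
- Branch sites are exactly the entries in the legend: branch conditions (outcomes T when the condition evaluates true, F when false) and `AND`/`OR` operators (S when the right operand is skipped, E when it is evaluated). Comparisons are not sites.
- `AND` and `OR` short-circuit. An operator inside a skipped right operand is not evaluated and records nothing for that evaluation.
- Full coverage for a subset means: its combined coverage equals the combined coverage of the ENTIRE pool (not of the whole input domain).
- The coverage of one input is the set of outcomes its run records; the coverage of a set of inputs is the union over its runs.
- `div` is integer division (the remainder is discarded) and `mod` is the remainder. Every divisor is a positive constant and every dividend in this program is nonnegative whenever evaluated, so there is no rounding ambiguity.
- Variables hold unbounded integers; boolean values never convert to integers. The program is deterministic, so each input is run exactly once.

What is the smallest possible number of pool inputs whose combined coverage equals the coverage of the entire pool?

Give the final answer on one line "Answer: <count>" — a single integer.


input #1, p=-2, t=2: events B2->E, B1->F, B4->E, B3->F, B6->S, B5->T, B11->S, B10->F; outcomes B1=F, B2=E, B3=F, B4=E, B5=T, B6=S, B10=F, B11=S
input #2, p=-2, t=1: events B2->E, B1->T, B4->E, B3->F, B6->S, B5->T, B11->S, B10->F; outcomes B1=T, B2=E, B3=F, B4=E, B5=T, B6=S, B10=F, B11=S
input #3, p=0, t=1: events B2->E, B1->T, B4->E, B3->T, B6->E, B5->F, B8->S, B7->F, B9->T, B11->S, B10->F; outcomes B1=T, B2=E, B3=T, B4=E, B5=F, B6=E, B7=F, B8=S, B9=T, B10=F, B11=S
input #4, p=1, t=4: events B2->E, B1->F, B4->S, B3->F, B6->S, B5->T, B11->E, B12->E, B10->F; outcomes B1=F, B2=E, B3=F, B4=S, B5=T, B6=S, B10=F, B11=E, B12=E
input #5, p=1, t=2: events B2->E, B1->F, B4->E, B3->T, B6->S, B5->T, B11->E, B12->E, B10->F; outcomes B1=F, B2=E, B3=T, B4=E, B5=T, B6=S, B10=F, B11=E, B12=E
input #6, p=-1, t=2: events B2->E, B1->F, B4->E, B3->F, B6->S, B5->T, B11->S, B10->F; outcomes B1=F, B2=E, B3=F, B4=E, B5=T, B6=S, B10=F, B11=S
input #7, p=1, t=3: events B2->S, B1->T, B4->E, B3->T, B6->S, B5->T, B11->E, B12->S, B10->T; outcomes B1=T, B2=S, B3=T, B4=E, B5=T, B6=S, B10=T, B11=E, B12=S
input #8, p=2, t=3: events B2->S, B1->T, B4->E, B3->T, B6->S, B5->T, B11->S, B10->F; outcomes B1=T, B2=S, B3=T, B4=E, B5=T, B6=S, B10=F, B11=S
input #9, p=1, t=0: events B2->E, B1->T, B4->E, B3->T, B6->S, B5->T, B11->E, B12->E, B10->T; outcomes B1=T, B2=E, B3=T, B4=E, B5=T, B6=S, B10=T, B11=E, B12=E
pool-wide coverage (21 outcomes): B1=T, B1=F, B2=S, B2=E, B3=T, B3=F, B4=S, B4=E, B5=T, B5=F, B6=S, B6=E, B7=F, B8=S, B9=T, B10=T, B10=F, B11=S, B11=E, B12=S, B12=E
size 1 is not enough: best union over all size-1 subsets is 11/21
size 2 is not enough: best union over all size-2 subsets is 18/21
the canonical winner is {3, 4, 7}: size 3, full 21-outcome coverage, earliest index list among size-3 covers
Answer: 3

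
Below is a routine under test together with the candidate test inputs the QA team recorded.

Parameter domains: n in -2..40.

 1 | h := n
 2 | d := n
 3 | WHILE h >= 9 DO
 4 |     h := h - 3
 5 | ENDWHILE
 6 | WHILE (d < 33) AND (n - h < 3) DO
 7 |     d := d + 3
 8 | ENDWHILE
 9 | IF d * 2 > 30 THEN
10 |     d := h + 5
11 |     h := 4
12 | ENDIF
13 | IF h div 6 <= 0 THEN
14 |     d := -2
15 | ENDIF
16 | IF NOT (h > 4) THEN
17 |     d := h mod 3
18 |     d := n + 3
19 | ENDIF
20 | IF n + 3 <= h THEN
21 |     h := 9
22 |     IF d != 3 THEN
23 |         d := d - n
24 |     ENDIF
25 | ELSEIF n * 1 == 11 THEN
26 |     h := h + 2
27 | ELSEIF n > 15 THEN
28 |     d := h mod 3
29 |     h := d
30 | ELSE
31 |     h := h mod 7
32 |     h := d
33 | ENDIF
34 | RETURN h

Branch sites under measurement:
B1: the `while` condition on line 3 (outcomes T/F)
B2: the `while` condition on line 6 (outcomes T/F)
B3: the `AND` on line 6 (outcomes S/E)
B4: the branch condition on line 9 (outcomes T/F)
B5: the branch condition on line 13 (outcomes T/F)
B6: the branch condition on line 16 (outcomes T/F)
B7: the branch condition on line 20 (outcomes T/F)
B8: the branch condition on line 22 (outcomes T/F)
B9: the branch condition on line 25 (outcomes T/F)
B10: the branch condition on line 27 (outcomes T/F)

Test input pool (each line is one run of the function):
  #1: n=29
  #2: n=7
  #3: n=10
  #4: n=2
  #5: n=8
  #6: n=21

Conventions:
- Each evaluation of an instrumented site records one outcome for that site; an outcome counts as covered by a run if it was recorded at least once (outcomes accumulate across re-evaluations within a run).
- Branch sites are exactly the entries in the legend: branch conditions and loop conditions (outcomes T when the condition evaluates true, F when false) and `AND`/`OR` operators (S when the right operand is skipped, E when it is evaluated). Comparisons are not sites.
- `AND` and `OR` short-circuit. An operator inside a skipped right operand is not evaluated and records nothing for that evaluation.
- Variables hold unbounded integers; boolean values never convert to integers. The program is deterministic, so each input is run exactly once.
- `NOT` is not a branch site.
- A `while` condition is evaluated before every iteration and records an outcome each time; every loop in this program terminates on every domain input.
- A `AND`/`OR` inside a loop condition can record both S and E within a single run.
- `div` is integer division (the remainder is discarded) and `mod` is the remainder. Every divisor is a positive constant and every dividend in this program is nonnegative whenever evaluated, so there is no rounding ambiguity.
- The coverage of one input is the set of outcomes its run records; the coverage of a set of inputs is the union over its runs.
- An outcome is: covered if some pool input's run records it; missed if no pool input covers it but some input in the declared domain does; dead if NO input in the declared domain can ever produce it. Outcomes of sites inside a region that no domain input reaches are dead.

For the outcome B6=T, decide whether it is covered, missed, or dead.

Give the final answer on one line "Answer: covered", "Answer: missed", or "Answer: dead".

B6=T is recorded by pool input(s) 1, 2, 4, 5, 6 -> covered

Answer: covered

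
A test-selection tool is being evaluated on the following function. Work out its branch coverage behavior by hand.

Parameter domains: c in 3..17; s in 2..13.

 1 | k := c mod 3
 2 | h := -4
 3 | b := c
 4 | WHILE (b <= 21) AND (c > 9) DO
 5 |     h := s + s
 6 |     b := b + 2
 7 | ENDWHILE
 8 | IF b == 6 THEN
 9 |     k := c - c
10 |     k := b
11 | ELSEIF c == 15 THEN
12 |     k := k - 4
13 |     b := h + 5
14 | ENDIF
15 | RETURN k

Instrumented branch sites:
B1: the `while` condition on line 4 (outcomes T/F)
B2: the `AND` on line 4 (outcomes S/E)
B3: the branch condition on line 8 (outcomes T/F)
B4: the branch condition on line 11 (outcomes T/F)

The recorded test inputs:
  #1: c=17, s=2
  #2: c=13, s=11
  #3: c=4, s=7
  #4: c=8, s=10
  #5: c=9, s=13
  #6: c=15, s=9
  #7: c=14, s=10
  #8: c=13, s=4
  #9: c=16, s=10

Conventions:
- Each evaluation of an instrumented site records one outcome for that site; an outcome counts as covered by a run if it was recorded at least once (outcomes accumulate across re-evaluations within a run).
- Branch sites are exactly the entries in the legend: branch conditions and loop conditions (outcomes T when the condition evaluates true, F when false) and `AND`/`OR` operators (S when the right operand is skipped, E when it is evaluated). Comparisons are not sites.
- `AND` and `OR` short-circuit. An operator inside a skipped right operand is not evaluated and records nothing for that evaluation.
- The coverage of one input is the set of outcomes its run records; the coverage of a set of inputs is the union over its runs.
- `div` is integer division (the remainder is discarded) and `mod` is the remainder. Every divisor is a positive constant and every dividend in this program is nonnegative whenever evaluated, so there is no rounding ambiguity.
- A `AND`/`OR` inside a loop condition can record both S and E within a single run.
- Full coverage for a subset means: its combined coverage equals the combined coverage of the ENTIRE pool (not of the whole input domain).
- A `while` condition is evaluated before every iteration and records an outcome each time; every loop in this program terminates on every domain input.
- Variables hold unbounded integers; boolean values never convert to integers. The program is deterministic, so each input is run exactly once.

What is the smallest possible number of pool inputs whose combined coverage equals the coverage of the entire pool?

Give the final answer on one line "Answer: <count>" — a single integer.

input #1 (c=17, s=2): events B2->E, B1->T, B2->E, B1->T, B2->E, B1->T, B2->S, B1->F, B3->F, B4->F; covers B1=T, B1=F, B2=S, B2=E, B3=F, B4=F
input #2 (c=13, s=11): events B2->E, B1->T, B2->E, B1->T, B2->E, B1->T, B2->E, B1->T, B2->E, B1->T, B2->S, B1->F, B3->F, B4->F; covers B1=T, B1=F, B2=S, B2=E, B3=F, B4=F
input #3 (c=4, s=7): events B2->E, B1->F, B3->F, B4->F; covers B1=F, B2=E, B3=F, B4=F
input #4 (c=8, s=10): events B2->E, B1->F, B3->F, B4->F; covers B1=F, B2=E, B3=F, B4=F
input #5 (c=9, s=13): events B2->E, B1->F, B3->F, B4->F; covers B1=F, B2=E, B3=F, B4=F
input #6 (c=15, s=9): events B2->E, B1->T, B2->E, B1->T, B2->E, B1->T, B2->E, B1->T, B2->S, B1->F, B3->F, B4->T; covers B1=T, B1=F, B2=S, B2=E, B3=F, B4=T
input #7 (c=14, s=10): events B2->E, B1->T, B2->E, B1->T, B2->E, B1->T, B2->E, B1->T, B2->S, B1->F, B3->F, B4->F; covers B1=T, B1=F, B2=S, B2=E, B3=F, B4=F
input #8 (c=13, s=4): events B2->E, B1->T, B2->E, B1->T, B2->E, B1->T, B2->E, B1->T, B2->E, B1->T, B2->S, B1->F, B3->F, B4->F; covers B1=T, B1=F, B2=S, B2=E, B3=F, B4=F
input #9 (c=16, s=10): events B2->E, B1->T, B2->E, B1->T, B2->E, B1->T, B2->S, B1->F, B3->F, B4->F; covers B1=T, B1=F, B2=S, B2=E, B3=F, B4=F
pool-wide coverage (7 outcomes): B1=T, B1=F, B2=S, B2=E, B3=F, B4=T, B4=F
every size-1 subset falls short of the 7 outcomes (best: 6/7)
at size 2, {1, 6} reaches all 7 outcomes; every lexicographically earlier size-2 subset fails

Answer: 2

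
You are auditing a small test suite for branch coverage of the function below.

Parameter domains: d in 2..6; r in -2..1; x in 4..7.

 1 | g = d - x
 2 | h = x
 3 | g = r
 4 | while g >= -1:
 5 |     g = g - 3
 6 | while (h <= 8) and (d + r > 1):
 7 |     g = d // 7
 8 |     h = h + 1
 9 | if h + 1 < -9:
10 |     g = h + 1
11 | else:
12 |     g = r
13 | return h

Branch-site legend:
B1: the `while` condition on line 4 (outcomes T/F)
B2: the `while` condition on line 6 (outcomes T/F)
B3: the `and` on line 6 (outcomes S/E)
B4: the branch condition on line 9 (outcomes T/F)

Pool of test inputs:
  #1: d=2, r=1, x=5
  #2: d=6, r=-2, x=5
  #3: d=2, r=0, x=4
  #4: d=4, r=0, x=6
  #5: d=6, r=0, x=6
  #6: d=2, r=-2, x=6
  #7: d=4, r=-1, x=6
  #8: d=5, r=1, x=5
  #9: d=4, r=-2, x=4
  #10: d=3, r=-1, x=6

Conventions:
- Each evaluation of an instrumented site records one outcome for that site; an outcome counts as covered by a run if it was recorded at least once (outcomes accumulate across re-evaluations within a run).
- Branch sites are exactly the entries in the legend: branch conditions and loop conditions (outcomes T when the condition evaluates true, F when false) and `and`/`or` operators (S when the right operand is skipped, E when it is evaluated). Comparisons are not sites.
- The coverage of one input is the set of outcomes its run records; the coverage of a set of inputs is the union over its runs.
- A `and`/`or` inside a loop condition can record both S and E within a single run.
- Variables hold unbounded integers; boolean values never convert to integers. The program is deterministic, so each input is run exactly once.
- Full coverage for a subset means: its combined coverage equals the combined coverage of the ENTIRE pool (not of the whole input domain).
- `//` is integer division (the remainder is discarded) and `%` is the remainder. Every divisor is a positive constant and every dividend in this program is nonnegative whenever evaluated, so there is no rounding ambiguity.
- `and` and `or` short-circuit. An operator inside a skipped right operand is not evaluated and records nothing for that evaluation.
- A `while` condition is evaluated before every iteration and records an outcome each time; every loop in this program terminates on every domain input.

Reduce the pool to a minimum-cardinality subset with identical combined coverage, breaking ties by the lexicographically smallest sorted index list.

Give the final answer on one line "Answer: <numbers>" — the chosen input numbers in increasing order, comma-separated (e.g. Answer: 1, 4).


input #1 (d=2, r=1, x=5): covers B1=T, B1=F, B2=T, B2=F, B3=S, B3=E, B4=F
input #2 (d=6, r=-2, x=5): covers B1=F, B2=T, B2=F, B3=S, B3=E, B4=F
input #3 (d=2, r=0, x=4): covers B1=T, B1=F, B2=T, B2=F, B3=S, B3=E, B4=F
input #4 (d=4, r=0, x=6): covers B1=T, B1=F, B2=T, B2=F, B3=S, B3=E, B4=F
input #5 (d=6, r=0, x=6): covers B1=T, B1=F, B2=T, B2=F, B3=S, B3=E, B4=F
input #6 (d=2, r=-2, x=6): covers B1=F, B2=F, B3=E, B4=F
input #7 (d=4, r=-1, x=6): covers B1=T, B1=F, B2=T, B2=F, B3=S, B3=E, B4=F
input #8 (d=5, r=1, x=5): covers B1=T, B1=F, B2=T, B2=F, B3=S, B3=E, B4=F
input #9 (d=4, r=-2, x=4): covers B1=F, B2=T, B2=F, B3=S, B3=E, B4=F
input #10 (d=3, r=-1, x=6): covers B1=T, B1=F, B2=T, B2=F, B3=S, B3=E, B4=F
the full pool covers 7 outcomes: B1=T, B1=F, B2=T, B2=F, B3=S, B3=E, B4=F
at size 1, {1} reaches all 7 outcomes; every lexicographically earlier size-1 subset fails
Answer: 1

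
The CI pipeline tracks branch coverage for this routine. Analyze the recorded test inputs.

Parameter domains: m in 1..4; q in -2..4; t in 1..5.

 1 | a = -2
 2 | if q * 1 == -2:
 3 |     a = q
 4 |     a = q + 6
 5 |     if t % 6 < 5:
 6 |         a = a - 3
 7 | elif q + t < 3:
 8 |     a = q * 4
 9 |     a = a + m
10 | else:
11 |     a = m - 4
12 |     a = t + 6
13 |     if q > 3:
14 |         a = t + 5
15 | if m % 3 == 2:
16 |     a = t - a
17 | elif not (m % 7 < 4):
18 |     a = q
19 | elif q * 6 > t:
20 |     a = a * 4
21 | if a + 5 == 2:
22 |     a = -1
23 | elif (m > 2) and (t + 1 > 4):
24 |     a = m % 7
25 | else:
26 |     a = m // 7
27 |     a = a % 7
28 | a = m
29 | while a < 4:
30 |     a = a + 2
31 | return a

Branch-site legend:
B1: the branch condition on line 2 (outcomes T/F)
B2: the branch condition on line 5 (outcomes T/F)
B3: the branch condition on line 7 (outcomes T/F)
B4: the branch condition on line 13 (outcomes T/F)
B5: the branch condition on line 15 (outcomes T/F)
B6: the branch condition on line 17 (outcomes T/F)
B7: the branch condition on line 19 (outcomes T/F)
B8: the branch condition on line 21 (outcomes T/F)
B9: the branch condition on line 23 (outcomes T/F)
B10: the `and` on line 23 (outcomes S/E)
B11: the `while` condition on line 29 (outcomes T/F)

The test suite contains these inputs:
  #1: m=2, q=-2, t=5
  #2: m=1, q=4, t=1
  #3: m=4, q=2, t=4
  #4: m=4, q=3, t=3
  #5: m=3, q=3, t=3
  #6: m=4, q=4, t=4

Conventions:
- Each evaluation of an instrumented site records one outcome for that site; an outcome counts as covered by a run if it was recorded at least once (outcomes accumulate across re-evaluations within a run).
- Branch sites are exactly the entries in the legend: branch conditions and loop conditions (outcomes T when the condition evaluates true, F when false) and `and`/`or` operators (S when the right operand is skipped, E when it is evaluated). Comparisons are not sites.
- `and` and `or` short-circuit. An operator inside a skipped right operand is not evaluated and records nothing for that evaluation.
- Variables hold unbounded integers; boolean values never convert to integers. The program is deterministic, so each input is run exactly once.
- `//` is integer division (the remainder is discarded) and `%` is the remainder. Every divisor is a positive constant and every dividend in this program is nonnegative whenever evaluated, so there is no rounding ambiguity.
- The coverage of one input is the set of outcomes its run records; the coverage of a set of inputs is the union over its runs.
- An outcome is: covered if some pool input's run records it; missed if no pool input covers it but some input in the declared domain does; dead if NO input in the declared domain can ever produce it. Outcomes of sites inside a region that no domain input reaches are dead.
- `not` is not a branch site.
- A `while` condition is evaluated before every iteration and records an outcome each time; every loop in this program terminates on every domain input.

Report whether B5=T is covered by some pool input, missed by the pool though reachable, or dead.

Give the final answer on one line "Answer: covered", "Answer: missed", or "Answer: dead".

B5=T is recorded by pool input(s) 1 -> covered

Answer: covered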